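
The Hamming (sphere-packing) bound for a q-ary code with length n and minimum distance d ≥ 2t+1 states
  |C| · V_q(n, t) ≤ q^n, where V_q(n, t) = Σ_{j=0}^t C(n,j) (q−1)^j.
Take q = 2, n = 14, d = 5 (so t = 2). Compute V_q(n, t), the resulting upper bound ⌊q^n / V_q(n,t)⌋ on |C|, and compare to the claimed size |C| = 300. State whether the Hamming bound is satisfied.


V_q(n, t) = 106, q^n = 16384, Hamming bound = 154, |C| = 300 > bound (violated).

Step 1: Compute V_q(n, t) = Σ_{j=0}^2 C(n, j) (q−1)^j.
  j = 0: C(14,0)·(1)^0 = 1·1 = 1.
  j = 1: C(14,1)·(1)^1 = 14·1 = 14.
  j = 2: C(14,2)·(1)^2 = 91·1 = 91.
  V_q(n, t) = 1 + 14 + 91 = 106.
Step 2: q^n = 2^14 = 16384.
Step 3: Hamming bound ⌊q^n / V_q(n,t)⌋ = ⌊16384/106⌋ = 154.
Step 4: Compare |C| = 300 to 154: violated.
The claimed |C| lies above the Hamming bound, so no 2-ary code of length 14 with d ≥ 5 can have 300 codewords.


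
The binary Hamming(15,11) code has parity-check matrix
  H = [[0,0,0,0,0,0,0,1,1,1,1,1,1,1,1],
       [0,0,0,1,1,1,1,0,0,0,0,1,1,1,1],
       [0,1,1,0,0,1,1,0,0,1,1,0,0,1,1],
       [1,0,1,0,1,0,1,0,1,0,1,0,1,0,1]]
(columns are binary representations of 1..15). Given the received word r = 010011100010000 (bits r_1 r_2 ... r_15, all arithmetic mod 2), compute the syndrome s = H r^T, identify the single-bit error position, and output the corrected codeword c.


s = (1, 1, 0, 1)^T, error position = 13, corrected codeword c = 010011100010100

Compute s = H r^T mod 2 one row at a time:
  s_1 = 0 + 0 + 0 + 1 + 0 + 0 + 0 + 0 = 1 ≡ 1 (mod 2).
  s_2 = 0 + 1 + 1 + 1 + 0 + 0 + 0 + 0 = 3 ≡ 1 (mod 2).
  s_3 = 1 + 0 + 1 + 1 + 0 + 1 + 0 + 0 = 4 ≡ 0 (mod 2).
  s_4 = 0 + 0 + 1 + 1 + 0 + 1 + 0 + 0 = 3 ≡ 1 (mod 2).
s = (1, 1, 0, 1)^T — this equals column 13 of H (binary 1101), so error is at position 13.
Correct: flip bit 13 of r = 010011100010000 to get c = 010011100010100.


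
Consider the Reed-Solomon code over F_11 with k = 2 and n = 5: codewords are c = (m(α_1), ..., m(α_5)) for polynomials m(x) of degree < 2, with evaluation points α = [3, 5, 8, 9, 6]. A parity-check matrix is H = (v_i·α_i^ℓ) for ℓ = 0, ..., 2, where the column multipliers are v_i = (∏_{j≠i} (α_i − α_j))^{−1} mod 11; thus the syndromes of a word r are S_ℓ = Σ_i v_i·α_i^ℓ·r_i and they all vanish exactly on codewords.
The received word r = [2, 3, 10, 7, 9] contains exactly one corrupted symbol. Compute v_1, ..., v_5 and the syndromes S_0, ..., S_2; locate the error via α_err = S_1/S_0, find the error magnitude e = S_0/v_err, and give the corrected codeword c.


S = (4, 3, 5), error at position 4, error magnitude e = 2, c = [2, 3, 10, 5, 9].

Step 1: column multipliers v_i = (∏_{j≠i}(α_i − α_j))^{−1} mod 11.
  i = 1 (α = 3): (3−5)(3−8)(3−9)(3−6) = (−2)·(−5)·(−6)·(−3) = 180 ≡ 4, so v_1 = 4^{−1} = 3 (mod 11).
  i = 2 (α = 5): (5−3)(5−8)(5−9)(5−6) = 2·(−3)·(−4)·(−1) = −24 ≡ 9, so v_2 = 9^{−1} = 5 (mod 11).
  i = 3 (α = 8): (8−3)(8−5)(8−9)(8−6) = 5·3·(−1)·2 = −30 ≡ 3, so v_3 = 3^{−1} = 4 (mod 11).
  i = 4 (α = 9): (9−3)(9−5)(9−8)(9−6) = 6·4·1·3 = 72 ≡ 6, so v_4 = 6^{−1} = 2 (mod 11).
  i = 5 (α = 6): (6−3)(6−5)(6−8)(6−9) = 3·1·(−2)·(−3) = 18 ≡ 7, so v_5 = 7^{−1} = 8 (mod 11).
  v = [3, 5, 4, 2, 8].
Step 2: syndromes of r = [2, 3, 10, 7, 9] (all sums mod 11).
  S_0 = Σ v_i r_i = 3·2 + 5·3 + 4·10 + 2·7 + 8·9 = 147 ≡ 4.
  S_1 = Σ v_i α_i r_i = 3·3·2 + 5·5·3 + 4·8·10 + 2·9·7 + 8·6·9 = 971 ≡ 3.
  α_i^2 mod 11 = [9, 3, 9, 4, 3].
  S_2 = Σ v_i α_i^2 r_i = 3·9·2 + 5·3·3 + 4·9·10 + 2·4·7 + 8·3·9 = 731 ≡ 5.
  S = (4, 3, 5) ≠ 0, so r is not a codeword (an error is present).
Step 3: locate the error. For a single error e at position i, S_ℓ = v_i·e·α_i^ℓ, so α_err = S_1/S_0.
  S_0^{−1} = 4^{−1} = 3 (mod 11), so α_err = 3·3 = 9 ≡ 9 = α_4. Error position i = 4.
  Consistency check: S_2/S_1 = 5·4 = 20 ≡ 9 = α_err ✓ (single-error assumption holds).
Step 4: error magnitude e = S_0/v_4 = S_0·∏_{j≠4}(α_4 − α_j) = 4·6 = 24 ≡ 2 (mod 11).
Step 5: correct position 4: c_4 = r_4 − e = 7 − 2 ≡ 5 (mod 11). Hence c = [2, 3, 10, 5, 9].
  Check: interpolating c through the α_i gives m(x) = 6 + 6·x (degree < 2) with m(α_i) = c_i for every i, so c is indeed a codeword.


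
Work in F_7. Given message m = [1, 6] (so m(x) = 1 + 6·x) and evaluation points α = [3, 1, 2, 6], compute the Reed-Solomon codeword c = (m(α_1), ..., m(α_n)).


c = [5, 0, 6, 2]

Message polynomial: m(x) = 1 + 6·x (mod 7).
For each evaluation point α_i, compute m(α_i) mod 7:
  α_1 = 3: Horner steps 6 → 5, so m(3) = 5.
  α_2 = 1: Horner steps 6 → 0, so m(1) = 0.
  α_3 = 2: Horner steps 6 → 6, so m(2) = 6.
  α_4 = 6: Horner steps 6 → 2, so m(6) = 2.
Codeword c = [5, 0, 6, 2] ∈ F_7^4.


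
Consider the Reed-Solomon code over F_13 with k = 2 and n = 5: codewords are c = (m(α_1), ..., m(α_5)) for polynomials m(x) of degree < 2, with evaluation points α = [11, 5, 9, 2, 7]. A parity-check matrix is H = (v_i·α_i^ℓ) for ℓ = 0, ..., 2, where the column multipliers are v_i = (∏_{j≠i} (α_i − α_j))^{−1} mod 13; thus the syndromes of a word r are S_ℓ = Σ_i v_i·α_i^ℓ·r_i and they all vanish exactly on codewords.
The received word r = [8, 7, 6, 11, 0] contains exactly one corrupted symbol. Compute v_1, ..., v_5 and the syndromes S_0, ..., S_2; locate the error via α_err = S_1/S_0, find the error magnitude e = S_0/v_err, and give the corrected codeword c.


S = (3, 7, 12), error at position 1, error magnitude e = 9, c = [12, 7, 6, 11, 0].

Step 1: column multipliers v_i = (∏_{j≠i}(α_i − α_j))^{−1} mod 13.
  i = 1 (α = 11): (11−5)(11−9)(11−2)(11−7) = 6·2·9·4 = 432 ≡ 3, so v_1 = 3^{−1} = 9 (mod 13).
  i = 2 (α = 5): (5−11)(5−9)(5−2)(5−7) = (−6)·(−4)·3·(−2) = −144 ≡ 12, so v_2 = 12^{−1} = 12 (mod 13).
  i = 3 (α = 9): (9−11)(9−5)(9−2)(9−7) = (−2)·4·7·2 = −112 ≡ 5, so v_3 = 5^{−1} = 8 (mod 13).
  i = 4 (α = 2): (2−11)(2−5)(2−9)(2−7) = (−9)·(−3)·(−7)·(−5) = 945 ≡ 9, so v_4 = 9^{−1} = 3 (mod 13).
  i = 5 (α = 7): (7−11)(7−5)(7−9)(7−2) = (−4)·2·(−2)·5 = 80 ≡ 2, so v_5 = 2^{−1} = 7 (mod 13).
  v = [9, 12, 8, 3, 7].
Step 2: syndromes of r = [8, 7, 6, 11, 0] (all sums mod 13).
  S_0 = Σ v_i r_i = 9·8 + 12·7 + 8·6 + 3·11 + 7·0 = 237 ≡ 3.
  S_1 = Σ v_i α_i r_i = 9·11·8 + 12·5·7 + 8·9·6 + 3·2·11 + 7·7·0 = 1710 ≡ 7.
  α_i^2 mod 13 = [4, 12, 3, 4, 10].
  S_2 = Σ v_i α_i^2 r_i = 9·4·8 + 12·12·7 + 8·3·6 + 3·4·11 + 7·10·0 = 1572 ≡ 12.
  S = (3, 7, 12) ≠ 0, so r is not a codeword (an error is present).
Step 3: locate the error. For a single error e at position i, S_ℓ = v_i·e·α_i^ℓ, so α_err = S_1/S_0.
  S_0^{−1} = 3^{−1} = 9 (mod 13), so α_err = 7·9 = 63 ≡ 11 = α_1. Error position i = 1.
  Consistency check: S_2/S_1 = 12·2 = 24 ≡ 11 = α_err ✓ (single-error assumption holds).
Step 4: error magnitude e = S_0/v_1 = S_0·∏_{j≠1}(α_1 − α_j) = 3·3 = 9 ≡ 9 (mod 13).
Step 5: correct position 1: c_1 = r_1 − e = 8 − 9 ≡ 12 (mod 13). Hence c = [12, 7, 6, 11, 0].
  Check: interpolating c through the α_i gives m(x) = 5 + 3·x (degree < 2) with m(α_i) = c_i for every i, so c is indeed a codeword.


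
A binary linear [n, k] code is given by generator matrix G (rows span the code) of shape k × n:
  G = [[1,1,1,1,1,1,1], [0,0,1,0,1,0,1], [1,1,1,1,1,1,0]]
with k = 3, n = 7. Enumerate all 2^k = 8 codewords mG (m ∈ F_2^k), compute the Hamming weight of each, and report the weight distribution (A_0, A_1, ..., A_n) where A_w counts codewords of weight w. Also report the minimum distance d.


Weight distribution: A_0 = 1, A_1 = 1, A_2 = 1, A_3 = 1, A_4 = 1, A_5 = 1, A_6 = 1, A_7 = 1. Minimum distance d = 1.

Enumerate all 2^3 = 8 messages m ∈ F_2^3.
For each, compute codeword c = mG in F_2^7, then tally its weight.
  m = 000 → c = 0000000, weight = 0.
  m = 100 → c = 1111111, weight = 7.
  m = 010 → c = 0010101, weight = 3.
  m = 110 → c = 1101010, weight = 4.
  m = 001 → c = 1111110, weight = 6.
  m = 101 → c = 0000001, weight = 1.
  m = 011 → c = 1101011, weight = 5.
  m = 111 → c = 0010100, weight = 2.
Tally weights:
  weight 0: 1 codewords.
  weight 1: 1 codewords.
  weight 2: 1 codewords.
  weight 3: 1 codewords.
  weight 4: 1 codewords.
  weight 5: 1 codewords.
  weight 6: 1 codewords.
  weight 7: 1 codewords.
Minimum distance d = smallest w > 0 with A_w > 0 = 1.
Sanity: Σ A_w = 8 = 2^3 = 8 ✓.


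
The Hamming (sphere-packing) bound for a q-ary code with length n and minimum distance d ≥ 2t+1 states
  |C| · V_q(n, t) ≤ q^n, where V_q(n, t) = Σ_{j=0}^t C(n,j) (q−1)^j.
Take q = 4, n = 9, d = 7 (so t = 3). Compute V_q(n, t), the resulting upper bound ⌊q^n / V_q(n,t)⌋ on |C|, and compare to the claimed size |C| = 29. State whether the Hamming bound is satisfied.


V_q(n, t) = 2620, q^n = 262144, Hamming bound = 100, |C| = 29 ≤ bound (satisfied).

Step 1: Compute V_q(n, t) = Σ_{j=0}^3 C(n, j) (q−1)^j.
  j = 0: C(9,0)·(3)^0 = 1·1 = 1.
  j = 1: C(9,1)·(3)^1 = 9·3 = 27.
  j = 2: C(9,2)·(3)^2 = 36·9 = 324.
  j = 3: C(9,3)·(3)^3 = 84·27 = 2268.
  V_q(n, t) = 1 + 27 + 324 + 2268 = 2620.
Step 2: q^n = 4^9 = 262144.
Step 3: Hamming bound ⌊q^n / V_q(n,t)⌋ = ⌊262144/2620⌋ = 100.
Step 4: Compare |C| = 29 to 100: satisfied.
The claimed |C| lies below the Hamming bound.


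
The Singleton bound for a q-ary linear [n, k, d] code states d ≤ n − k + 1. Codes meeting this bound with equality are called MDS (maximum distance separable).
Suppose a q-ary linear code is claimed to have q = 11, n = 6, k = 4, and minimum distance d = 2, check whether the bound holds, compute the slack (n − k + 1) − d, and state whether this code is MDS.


Singleton RHS = n − k + 1 = 3, slack = 1, bound satisfied, not MDS.

Singleton bound: d ≤ n − k + 1.
Here n = 6, k = 4, so n − k + 1 = 3.
Given d = 2, check d ≤ 3: YES.
Slack = (n − k + 1) − d = 1.
The code is NOT MDS (slack = 1 > 0).
Description: the claimed parameters are [6, 4, 2]_11; such a code would be non-MDS.


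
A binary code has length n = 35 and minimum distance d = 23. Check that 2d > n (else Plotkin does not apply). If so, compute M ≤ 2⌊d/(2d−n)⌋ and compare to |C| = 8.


Plotkin bound M ≤ 4; given |C| = 8 > bound (violated).

Check applicability: 2d = 46, n = 35.
2d − n = 11 > 0, so Plotkin applies.
Compute d/(2d−n) = 23/11 ≈ 2.0909.
⌊d/(2d−n)⌋ = 2.
Plotkin bound: M ≤ 2·2 = 4.
Given |C| = 8, check: VIOLATED.
This |C| is above the Plotkin bound, so no binary code with n = 35, d = 23 and 8 codewords exists.


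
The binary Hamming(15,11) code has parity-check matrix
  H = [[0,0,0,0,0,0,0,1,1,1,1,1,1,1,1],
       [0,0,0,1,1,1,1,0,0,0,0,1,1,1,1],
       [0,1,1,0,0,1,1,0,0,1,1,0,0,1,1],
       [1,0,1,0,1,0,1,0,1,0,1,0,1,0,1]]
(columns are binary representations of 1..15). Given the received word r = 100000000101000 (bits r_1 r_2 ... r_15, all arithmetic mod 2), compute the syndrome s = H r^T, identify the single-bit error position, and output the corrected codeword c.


s = (0, 1, 1, 1)^T, error position = 7, corrected codeword c = 100000100101000

Compute s = H r^T mod 2 one row at a time:
  s_1 = 0 + 0 + 1 + 0 + 1 + 0 + 0 + 0 = 2 ≡ 0 (mod 2).
  s_2 = 0 + 0 + 0 + 0 + 1 + 0 + 0 + 0 = 1 ≡ 1 (mod 2).
  s_3 = 0 + 0 + 0 + 0 + 1 + 0 + 0 + 0 = 1 ≡ 1 (mod 2).
  s_4 = 1 + 0 + 0 + 0 + 0 + 0 + 0 + 0 = 1 ≡ 1 (mod 2).
s = (0, 1, 1, 1)^T — this equals column 7 of H (binary 0111), so error is at position 7.
Correct: flip bit 7 of r = 100000000101000 to get c = 100000100101000.


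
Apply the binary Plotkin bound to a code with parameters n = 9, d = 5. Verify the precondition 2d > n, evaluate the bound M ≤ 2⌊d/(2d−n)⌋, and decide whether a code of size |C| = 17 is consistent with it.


Plotkin bound M ≤ 10; given |C| = 17 > bound (violated).

Check applicability: 2d = 10, n = 9.
2d − n = 1 > 0, so Plotkin applies.
Compute d/(2d−n) = 5/1 ≈ 5.0000.
⌊d/(2d−n)⌋ = 5.
Plotkin bound: M ≤ 2·5 = 10.
Given |C| = 17, check: VIOLATED.
This |C| is above the Plotkin bound, so no binary code with n = 9, d = 5 and 17 codewords exists.


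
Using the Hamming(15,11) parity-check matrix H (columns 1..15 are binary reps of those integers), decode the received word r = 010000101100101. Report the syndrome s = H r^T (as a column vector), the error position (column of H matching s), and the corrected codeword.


s = (0, 1, 0, 0)^T, error position = 4, corrected codeword c = 010100101100101

Compute s = H r^T mod 2 one row at a time:
  s_1 = 0 + 1 + 1 + 0 + 0 + 1 + 0 + 1 = 4 ≡ 0 (mod 2).
  s_2 = 0 + 0 + 0 + 1 + 0 + 1 + 0 + 1 = 3 ≡ 1 (mod 2).
  s_3 = 1 + 0 + 0 + 1 + 1 + 0 + 0 + 1 = 4 ≡ 0 (mod 2).
  s_4 = 0 + 0 + 0 + 1 + 1 + 0 + 1 + 1 = 4 ≡ 0 (mod 2).
s = (0, 1, 0, 0)^T — this equals column 4 of H (binary 0100), so error is at position 4.
Correct: flip bit 4 of r = 010000101100101 to get c = 010100101100101.


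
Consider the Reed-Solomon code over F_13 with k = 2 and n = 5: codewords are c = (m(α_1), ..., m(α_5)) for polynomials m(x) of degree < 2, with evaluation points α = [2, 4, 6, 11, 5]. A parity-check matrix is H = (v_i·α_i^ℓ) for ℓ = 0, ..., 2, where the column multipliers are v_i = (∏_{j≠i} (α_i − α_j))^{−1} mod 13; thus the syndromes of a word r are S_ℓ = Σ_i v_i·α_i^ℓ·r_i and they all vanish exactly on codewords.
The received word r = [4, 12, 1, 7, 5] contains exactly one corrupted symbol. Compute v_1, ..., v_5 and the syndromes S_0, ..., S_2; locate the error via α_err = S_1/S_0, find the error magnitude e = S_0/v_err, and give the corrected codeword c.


S = (5, 7, 2), error at position 2, error magnitude e = 3, c = [4, 9, 1, 7, 5].

Step 1: column multipliers v_i = (∏_{j≠i}(α_i − α_j))^{−1} mod 13.
  i = 1 (α = 2): (2−4)(2−6)(2−11)(2−5) = (−2)·(−4)·(−9)·(−3) = 216 ≡ 8, so v_1 = 8^{−1} = 5 (mod 13).
  i = 2 (α = 4): (4−2)(4−6)(4−11)(4−5) = 2·(−2)·(−7)·(−1) = −28 ≡ 11, so v_2 = 11^{−1} = 6 (mod 13).
  i = 3 (α = 6): (6−2)(6−4)(6−11)(6−5) = 4·2·(−5)·1 = −40 ≡ 12, so v_3 = 12^{−1} = 12 (mod 13).
  i = 4 (α = 11): (11−2)(11−4)(11−6)(11−5) = 9·7·5·6 = 1890 ≡ 5, so v_4 = 5^{−1} = 8 (mod 13).
  i = 5 (α = 5): (5−2)(5−4)(5−6)(5−11) = 3·1·(−1)·(−6) = 18 ≡ 5, so v_5 = 5^{−1} = 8 (mod 13).
  v = [5, 6, 12, 8, 8].
Step 2: syndromes of r = [4, 12, 1, 7, 5] (all sums mod 13).
  S_0 = Σ v_i r_i = 5·4 + 6·12 + 12·1 + 8·7 + 8·5 = 200 ≡ 5.
  S_1 = Σ v_i α_i r_i = 5·2·4 + 6·4·12 + 12·6·1 + 8·11·7 + 8·5·5 = 1216 ≡ 7.
  α_i^2 mod 13 = [4, 3, 10, 4, 12].
  S_2 = Σ v_i α_i^2 r_i = 5·4·4 + 6·3·12 + 12·10·1 + 8·4·7 + 8·12·5 = 1120 ≡ 2.
  S = (5, 7, 2) ≠ 0, so r is not a codeword (an error is present).
Step 3: locate the error. For a single error e at position i, S_ℓ = v_i·e·α_i^ℓ, so α_err = S_1/S_0.
  S_0^{−1} = 5^{−1} = 8 (mod 13), so α_err = 7·8 = 56 ≡ 4 = α_2. Error position i = 2.
  Consistency check: S_2/S_1 = 2·2 = 4 ≡ 4 = α_err ✓ (single-error assumption holds).
Step 4: error magnitude e = S_0/v_2 = S_0·∏_{j≠2}(α_2 − α_j) = 5·11 = 55 ≡ 3 (mod 13).
Step 5: correct position 2: c_2 = r_2 − e = 12 − 3 ≡ 9 (mod 13). Hence c = [4, 9, 1, 7, 5].
  Check: interpolating c through the α_i gives m(x) = 12 + 9·x (degree < 2) with m(α_i) = c_i for every i, so c is indeed a codeword.


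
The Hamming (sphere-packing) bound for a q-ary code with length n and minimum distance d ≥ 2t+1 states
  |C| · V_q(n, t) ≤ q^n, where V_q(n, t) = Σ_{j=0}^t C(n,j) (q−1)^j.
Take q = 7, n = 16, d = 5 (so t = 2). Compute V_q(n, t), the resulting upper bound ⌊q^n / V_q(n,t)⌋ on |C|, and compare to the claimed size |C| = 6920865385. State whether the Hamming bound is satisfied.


V_q(n, t) = 4417, q^n = 33232930569601, Hamming bound = 7523869270, |C| = 6920865385 ≤ bound (satisfied).

Step 1: Compute V_q(n, t) = Σ_{j=0}^2 C(n, j) (q−1)^j.
  j = 0: C(16,0)·(6)^0 = 1·1 = 1.
  j = 1: C(16,1)·(6)^1 = 16·6 = 96.
  j = 2: C(16,2)·(6)^2 = 120·36 = 4320.
  V_q(n, t) = 1 + 96 + 4320 = 4417.
Step 2: q^n = 7^16 = 33232930569601.
Step 3: Hamming bound ⌊q^n / V_q(n,t)⌋ = ⌊33232930569601/4417⌋ = 7523869270.
Step 4: Compare |C| = 6920865385 to 7523869270: satisfied.
The claimed |C| lies below the Hamming bound.


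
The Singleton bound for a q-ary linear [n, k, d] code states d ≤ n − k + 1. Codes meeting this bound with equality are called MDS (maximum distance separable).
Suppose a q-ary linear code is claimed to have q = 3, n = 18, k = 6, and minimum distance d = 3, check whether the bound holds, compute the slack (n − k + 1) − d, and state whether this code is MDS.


Singleton RHS = n − k + 1 = 13, slack = 10, bound satisfied, not MDS.

Singleton bound: d ≤ n − k + 1.
Here n = 18, k = 6, so n − k + 1 = 13.
Given d = 3, check d ≤ 13: YES.
Slack = (n − k + 1) − d = 10.
The code is NOT MDS (slack = 10 > 0).
Description: the claimed parameters are [18, 6, 3]_3; such a code would be non-MDS.


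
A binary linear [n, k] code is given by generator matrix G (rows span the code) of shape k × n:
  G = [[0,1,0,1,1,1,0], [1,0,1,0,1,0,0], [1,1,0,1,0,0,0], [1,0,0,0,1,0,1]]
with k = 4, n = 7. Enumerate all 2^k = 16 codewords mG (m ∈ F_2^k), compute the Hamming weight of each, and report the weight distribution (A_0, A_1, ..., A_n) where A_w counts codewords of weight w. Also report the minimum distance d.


Weight distribution: A_0 = 1, A_2 = 3, A_3 = 4, A_4 = 3, A_5 = 4, A_6 = 1. Minimum distance d = 2.

Enumerate all 2^4 = 16 messages m ∈ F_2^4.
For each, compute codeword c = mG in F_2^7, then tally its weight.
  m = 0000 → c = 0000000, weight = 0.
  m = 1000 → c = 0101110, weight = 4.
  m = 0100 → c = 1010100, weight = 3.
  m = 1100 → c = 1111010, weight = 5.
  m = 0010 → c = 1101000, weight = 3.
  m = 1010 → c = 1000110, weight = 3.
  m = 0110 → c = 0111100, weight = 4.
  m = 1110 → c = 0010010, weight = 2.
  m = 0001 → c = 1000101, weight = 3.
  m = 1001 → c = 1101011, weight = 5.
  m = 0101 → c = 0010001, weight = 2.
  m = 1101 → c = 0111111, weight = 6.
  m = 0011 → c = 0101101, weight = 4.
  m = 1011 → c = 0000011, weight = 2.
  m = 0111 → c = 1111001, weight = 5.
  m = 1111 → c = 1010111, weight = 5.
Tally weights:
  weight 0: 1 codewords.
  weight 2: 3 codewords.
  weight 3: 4 codewords.
  weight 4: 3 codewords.
  weight 5: 4 codewords.
  weight 6: 1 codewords.
Minimum distance d = smallest w > 0 with A_w > 0 = 2.
Sanity: Σ A_w = 16 = 2^4 = 16 ✓.


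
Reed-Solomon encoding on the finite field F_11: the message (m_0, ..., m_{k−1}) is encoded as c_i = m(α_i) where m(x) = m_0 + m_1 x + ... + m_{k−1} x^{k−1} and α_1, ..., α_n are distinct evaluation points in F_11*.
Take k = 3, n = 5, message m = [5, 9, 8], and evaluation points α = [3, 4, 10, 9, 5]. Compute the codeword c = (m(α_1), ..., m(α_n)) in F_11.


c = [5, 4, 4, 8, 8]

Message polynomial: m(x) = 5 + 9·x + 8·x^2 (mod 11).
For each evaluation point α_i, compute m(α_i) mod 11:
  α_1 = 3: Horner steps 8 → 0 → 5, so m(3) = 5.
  α_2 = 4: Horner steps 8 → 8 → 4, so m(4) = 4.
  α_3 = 10: Horner steps 8 → 1 → 4, so m(10) = 4.
  α_4 = 9: Horner steps 8 → 4 → 8, so m(9) = 8.
  α_5 = 5: Horner steps 8 → 5 → 8, so m(5) = 8.
Codeword c = [5, 4, 4, 8, 8] ∈ F_11^5.


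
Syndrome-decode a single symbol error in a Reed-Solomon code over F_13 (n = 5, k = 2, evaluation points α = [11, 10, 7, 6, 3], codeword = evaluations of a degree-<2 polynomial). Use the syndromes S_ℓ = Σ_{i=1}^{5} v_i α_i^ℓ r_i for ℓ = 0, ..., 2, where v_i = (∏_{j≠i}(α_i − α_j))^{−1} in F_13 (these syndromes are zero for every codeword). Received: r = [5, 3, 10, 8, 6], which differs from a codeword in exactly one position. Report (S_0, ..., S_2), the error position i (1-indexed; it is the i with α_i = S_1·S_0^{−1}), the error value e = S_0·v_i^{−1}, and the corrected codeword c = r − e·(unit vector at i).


S = (12, 10, 4), error at position 5, error magnitude e = 4, c = [5, 3, 10, 8, 2].

Step 1: column multipliers v_i = (∏_{j≠i}(α_i − α_j))^{−1} mod 13.
  i = 1 (α = 11): (11−10)(11−7)(11−6)(11−3) = 1·4·5·8 = 160 ≡ 4, so v_1 = 4^{−1} = 10 (mod 13).
  i = 2 (α = 10): (10−11)(10−7)(10−6)(10−3) = (−1)·3·4·7 = −84 ≡ 7, so v_2 = 7^{−1} = 2 (mod 13).
  i = 3 (α = 7): (7−11)(7−10)(7−6)(7−3) = (−4)·(−3)·1·4 = 48 ≡ 9, so v_3 = 9^{−1} = 3 (mod 13).
  i = 4 (α = 6): (6−11)(6−10)(6−7)(6−3) = (−5)·(−4)·(−1)·3 = −60 ≡ 5, so v_4 = 5^{−1} = 8 (mod 13).
  i = 5 (α = 3): (3−11)(3−10)(3−7)(3−6) = (−8)·(−7)·(−4)·(−3) = 672 ≡ 9, so v_5 = 9^{−1} = 3 (mod 13).
  v = [10, 2, 3, 8, 3].
Step 2: syndromes of r = [5, 3, 10, 8, 6] (all sums mod 13).
  S_0 = Σ v_i r_i = 10·5 + 2·3 + 3·10 + 8·8 + 3·6 = 168 ≡ 12.
  S_1 = Σ v_i α_i r_i = 10·11·5 + 2·10·3 + 3·7·10 + 8·6·8 + 3·3·6 = 1258 ≡ 10.
  α_i^2 mod 13 = [4, 9, 10, 10, 9].
  S_2 = Σ v_i α_i^2 r_i = 10·4·5 + 2·9·3 + 3·10·10 + 8·10·8 + 3·9·6 = 1356 ≡ 4.
  S = (12, 10, 4) ≠ 0, so r is not a codeword (an error is present).
Step 3: locate the error. For a single error e at position i, S_ℓ = v_i·e·α_i^ℓ, so α_err = S_1/S_0.
  S_0^{−1} = 12^{−1} = 12 (mod 13), so α_err = 10·12 = 120 ≡ 3 = α_5. Error position i = 5.
  Consistency check: S_2/S_1 = 4·4 = 16 ≡ 3 = α_err ✓ (single-error assumption holds).
Step 4: error magnitude e = S_0/v_5 = S_0·∏_{j≠5}(α_5 − α_j) = 12·9 = 108 ≡ 4 (mod 13).
Step 5: correct position 5: c_5 = r_5 − e = 6 − 4 ≡ 2 (mod 13). Hence c = [5, 3, 10, 8, 2].
  Check: interpolating c through the α_i gives m(x) = 9 + 2·x (degree < 2) with m(α_i) = c_i for every i, so c is indeed a codeword.


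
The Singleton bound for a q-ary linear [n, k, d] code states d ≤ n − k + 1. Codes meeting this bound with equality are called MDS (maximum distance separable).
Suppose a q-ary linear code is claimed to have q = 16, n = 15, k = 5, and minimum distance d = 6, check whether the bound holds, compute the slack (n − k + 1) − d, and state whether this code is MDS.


Singleton RHS = n − k + 1 = 11, slack = 5, bound satisfied, not MDS.

Singleton bound: d ≤ n − k + 1.
Here n = 15, k = 5, so n − k + 1 = 11.
Given d = 6, check d ≤ 11: YES.
Slack = (n − k + 1) − d = 5.
The code is NOT MDS (slack = 5 > 0).
Description: the claimed parameters are [15, 5, 6]_16; such a code would be non-MDS.


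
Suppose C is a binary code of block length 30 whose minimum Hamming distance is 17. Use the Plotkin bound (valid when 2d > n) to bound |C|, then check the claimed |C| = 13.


Plotkin bound M ≤ 8; given |C| = 13 > bound (violated).

Check applicability: 2d = 34, n = 30.
2d − n = 4 > 0, so Plotkin applies.
Compute d/(2d−n) = 17/4 ≈ 4.2500.
⌊d/(2d−n)⌋ = 4.
Plotkin bound: M ≤ 2·4 = 8.
Given |C| = 13, check: VIOLATED.
This |C| is above the Plotkin bound, so no binary code with n = 30, d = 17 and 13 codewords exists.


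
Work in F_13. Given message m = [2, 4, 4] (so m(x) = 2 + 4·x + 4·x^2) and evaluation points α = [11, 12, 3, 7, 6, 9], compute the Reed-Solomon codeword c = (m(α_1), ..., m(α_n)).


c = [10, 2, 11, 5, 1, 11]

Message polynomial: m(x) = 2 + 4·x + 4·x^2 (mod 13).
For each evaluation point α_i, compute m(α_i) mod 13:
  α_1 = 11: Horner steps 4 → 9 → 10, so m(11) = 10.
  α_2 = 12: Horner steps 4 → 0 → 2, so m(12) = 2.
  α_3 = 3: Horner steps 4 → 3 → 11, so m(3) = 11.
  α_4 = 7: Horner steps 4 → 6 → 5, so m(7) = 5.
  α_5 = 6: Horner steps 4 → 2 → 1, so m(6) = 1.
  α_6 = 9: Horner steps 4 → 1 → 11, so m(9) = 11.
Codeword c = [10, 2, 11, 5, 1, 11] ∈ F_13^6.


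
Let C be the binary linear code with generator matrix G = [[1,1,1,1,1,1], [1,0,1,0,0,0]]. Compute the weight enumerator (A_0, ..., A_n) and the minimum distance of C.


Weight distribution: A_0 = 1, A_2 = 1, A_4 = 1, A_6 = 1. Minimum distance d = 2.

Enumerate all 2^2 = 4 messages m ∈ F_2^2.
For each, compute codeword c = mG in F_2^6, then tally its weight.
  m = 00 → c = 000000, weight = 0.
  m = 10 → c = 111111, weight = 6.
  m = 01 → c = 101000, weight = 2.
  m = 11 → c = 010111, weight = 4.
Tally weights:
  weight 0: 1 codewords.
  weight 2: 1 codewords.
  weight 4: 1 codewords.
  weight 6: 1 codewords.
Minimum distance d = smallest w > 0 with A_w > 0 = 2.
Sanity: Σ A_w = 4 = 2^2 = 4 ✓.


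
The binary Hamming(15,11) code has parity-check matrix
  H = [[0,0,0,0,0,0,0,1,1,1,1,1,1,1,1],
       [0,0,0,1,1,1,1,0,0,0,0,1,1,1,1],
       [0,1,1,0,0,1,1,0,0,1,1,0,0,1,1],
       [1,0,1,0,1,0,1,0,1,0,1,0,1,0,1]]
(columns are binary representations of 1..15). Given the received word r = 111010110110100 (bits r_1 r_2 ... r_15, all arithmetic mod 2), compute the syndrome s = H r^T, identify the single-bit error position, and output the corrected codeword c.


s = (0, 1, 1, 0)^T, error position = 6, corrected codeword c = 111011110110100

Compute s = H r^T mod 2 one row at a time:
  s_1 = 1 + 0 + 1 + 1 + 0 + 1 + 0 + 0 = 4 ≡ 0 (mod 2).
  s_2 = 0 + 1 + 0 + 1 + 0 + 1 + 0 + 0 = 3 ≡ 1 (mod 2).
  s_3 = 1 + 1 + 0 + 1 + 1 + 1 + 0 + 0 = 5 ≡ 1 (mod 2).
  s_4 = 1 + 1 + 1 + 1 + 0 + 1 + 1 + 0 = 6 ≡ 0 (mod 2).
s = (0, 1, 1, 0)^T — this equals column 6 of H (binary 0110), so error is at position 6.
Correct: flip bit 6 of r = 111010110110100 to get c = 111011110110100.


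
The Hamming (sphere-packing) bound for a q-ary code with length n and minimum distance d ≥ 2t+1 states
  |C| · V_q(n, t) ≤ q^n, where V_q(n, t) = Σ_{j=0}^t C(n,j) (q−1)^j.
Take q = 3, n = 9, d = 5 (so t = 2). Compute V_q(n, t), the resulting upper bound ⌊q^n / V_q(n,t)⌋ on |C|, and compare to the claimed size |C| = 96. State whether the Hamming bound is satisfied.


V_q(n, t) = 163, q^n = 19683, Hamming bound = 120, |C| = 96 ≤ bound (satisfied).

Step 1: Compute V_q(n, t) = Σ_{j=0}^2 C(n, j) (q−1)^j.
  j = 0: C(9,0)·(2)^0 = 1·1 = 1.
  j = 1: C(9,1)·(2)^1 = 9·2 = 18.
  j = 2: C(9,2)·(2)^2 = 36·4 = 144.
  V_q(n, t) = 1 + 18 + 144 = 163.
Step 2: q^n = 3^9 = 19683.
Step 3: Hamming bound ⌊q^n / V_q(n,t)⌋ = ⌊19683/163⌋ = 120.
Step 4: Compare |C| = 96 to 120: satisfied.
The claimed |C| lies below the Hamming bound.


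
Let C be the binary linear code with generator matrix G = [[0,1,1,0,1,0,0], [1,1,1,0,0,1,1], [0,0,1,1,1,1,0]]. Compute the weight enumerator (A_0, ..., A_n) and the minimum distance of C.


Weight distribution: A_0 = 1, A_3 = 2, A_4 = 3, A_5 = 2. Minimum distance d = 3.

Enumerate all 2^3 = 8 messages m ∈ F_2^3.
For each, compute codeword c = mG in F_2^7, then tally its weight.
  m = 000 → c = 0000000, weight = 0.
  m = 100 → c = 0110100, weight = 3.
  m = 010 → c = 1110011, weight = 5.
  m = 110 → c = 1000111, weight = 4.
  m = 001 → c = 0011110, weight = 4.
  m = 101 → c = 0101010, weight = 3.
  m = 011 → c = 1101101, weight = 5.
  m = 111 → c = 1011001, weight = 4.
Tally weights:
  weight 0: 1 codewords.
  weight 3: 2 codewords.
  weight 4: 3 codewords.
  weight 5: 2 codewords.
Minimum distance d = smallest w > 0 with A_w > 0 = 3.
Sanity: Σ A_w = 8 = 2^3 = 8 ✓.


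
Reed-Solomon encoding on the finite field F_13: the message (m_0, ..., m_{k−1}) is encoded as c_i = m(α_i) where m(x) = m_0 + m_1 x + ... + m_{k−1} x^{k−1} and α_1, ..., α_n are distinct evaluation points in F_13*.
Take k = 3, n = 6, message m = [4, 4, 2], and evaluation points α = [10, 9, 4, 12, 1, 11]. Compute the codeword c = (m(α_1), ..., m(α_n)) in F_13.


c = [10, 7, 0, 2, 10, 4]

Message polynomial: m(x) = 4 + 4·x + 2·x^2 (mod 13).
For each evaluation point α_i, compute m(α_i) mod 13:
  α_1 = 10: Horner steps 2 → 11 → 10, so m(10) = 10.
  α_2 = 9: Horner steps 2 → 9 → 7, so m(9) = 7.
  α_3 = 4: Horner steps 2 → 12 → 0, so m(4) = 0.
  α_4 = 12: Horner steps 2 → 2 → 2, so m(12) = 2.
  α_5 = 1: Horner steps 2 → 6 → 10, so m(1) = 10.
  α_6 = 11: Horner steps 2 → 0 → 4, so m(11) = 4.
Codeword c = [10, 7, 0, 2, 10, 4] ∈ F_13^6.


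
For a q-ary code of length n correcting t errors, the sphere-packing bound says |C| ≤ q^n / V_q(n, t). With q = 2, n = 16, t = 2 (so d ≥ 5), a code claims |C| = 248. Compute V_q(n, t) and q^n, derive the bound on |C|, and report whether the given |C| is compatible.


V_q(n, t) = 137, q^n = 65536, Hamming bound = 478, |C| = 248 ≤ bound (satisfied).

Step 1: Compute V_q(n, t) = Σ_{j=0}^2 C(n, j) (q−1)^j.
  j = 0: C(16,0)·(1)^0 = 1·1 = 1.
  j = 1: C(16,1)·(1)^1 = 16·1 = 16.
  j = 2: C(16,2)·(1)^2 = 120·1 = 120.
  V_q(n, t) = 1 + 16 + 120 = 137.
Step 2: q^n = 2^16 = 65536.
Step 3: Hamming bound ⌊q^n / V_q(n,t)⌋ = ⌊65536/137⌋ = 478.
Step 4: Compare |C| = 248 to 478: satisfied.
The claimed |C| lies below the Hamming bound.


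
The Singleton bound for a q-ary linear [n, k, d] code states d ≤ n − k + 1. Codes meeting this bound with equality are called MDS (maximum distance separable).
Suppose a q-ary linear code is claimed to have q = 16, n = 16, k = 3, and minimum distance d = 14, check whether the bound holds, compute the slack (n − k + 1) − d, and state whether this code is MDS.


Singleton RHS = n − k + 1 = 14, slack = 0, bound satisfied, MDS.

Singleton bound: d ≤ n − k + 1.
Here n = 16, k = 3, so n − k + 1 = 14.
Given d = 14, check d ≤ 14: YES.
Slack = (n − k + 1) − d = 0.
The code is MDS (slack = 0).
Description: the claimed parameters are [16, 3, 14]_16; such a code would be MDS (meets Singleton bound).


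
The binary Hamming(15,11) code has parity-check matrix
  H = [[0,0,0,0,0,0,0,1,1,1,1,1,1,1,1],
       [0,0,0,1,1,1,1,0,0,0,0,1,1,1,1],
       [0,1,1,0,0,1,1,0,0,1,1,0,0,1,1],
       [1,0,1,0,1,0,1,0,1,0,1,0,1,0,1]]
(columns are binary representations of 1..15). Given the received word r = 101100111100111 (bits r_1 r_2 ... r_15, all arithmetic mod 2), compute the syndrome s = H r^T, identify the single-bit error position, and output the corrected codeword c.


s = (0, 1, 1, 0)^T, error position = 6, corrected codeword c = 101101111100111

Compute s = H r^T mod 2 one row at a time:
  s_1 = 1 + 1 + 1 + 0 + 0 + 1 + 1 + 1 = 6 ≡ 0 (mod 2).
  s_2 = 1 + 0 + 0 + 1 + 0 + 1 + 1 + 1 = 5 ≡ 1 (mod 2).
  s_3 = 0 + 1 + 0 + 1 + 1 + 0 + 1 + 1 = 5 ≡ 1 (mod 2).
  s_4 = 1 + 1 + 0 + 1 + 1 + 0 + 1 + 1 = 6 ≡ 0 (mod 2).
s = (0, 1, 1, 0)^T — this equals column 6 of H (binary 0110), so error is at position 6.
Correct: flip bit 6 of r = 101100111100111 to get c = 101101111100111.


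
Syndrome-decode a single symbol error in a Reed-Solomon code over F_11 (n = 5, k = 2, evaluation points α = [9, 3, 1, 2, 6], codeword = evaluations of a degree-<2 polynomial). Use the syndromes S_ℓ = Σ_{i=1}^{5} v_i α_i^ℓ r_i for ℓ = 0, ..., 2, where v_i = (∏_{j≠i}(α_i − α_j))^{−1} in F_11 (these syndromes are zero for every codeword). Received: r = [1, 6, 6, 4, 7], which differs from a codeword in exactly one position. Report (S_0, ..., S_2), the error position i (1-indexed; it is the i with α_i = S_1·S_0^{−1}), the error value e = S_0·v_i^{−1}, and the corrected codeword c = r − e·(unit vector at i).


S = (5, 4, 1), error at position 2, error magnitude e = 4, c = [1, 2, 6, 4, 7].

Step 1: column multipliers v_i = (∏_{j≠i}(α_i − α_j))^{−1} mod 11.
  i = 1 (α = 9): (9−3)(9−1)(9−2)(9−6) = 6·8·7·3 = 1008 ≡ 7, so v_1 = 7^{−1} = 8 (mod 11).
  i = 2 (α = 3): (3−9)(3−1)(3−2)(3−6) = (−6)·2·1·(−3) = 36 ≡ 3, so v_2 = 3^{−1} = 4 (mod 11).
  i = 3 (α = 1): (1−9)(1−3)(1−2)(1−6) = (−8)·(−2)·(−1)·(−5) = 80 ≡ 3, so v_3 = 3^{−1} = 4 (mod 11).
  i = 4 (α = 2): (2−9)(2−3)(2−1)(2−6) = (−7)·(−1)·1·(−4) = −28 ≡ 5, so v_4 = 5^{−1} = 9 (mod 11).
  i = 5 (α = 6): (6−9)(6−3)(6−1)(6−2) = (−3)·3·5·4 = −180 ≡ 7, so v_5 = 7^{−1} = 8 (mod 11).
  v = [8, 4, 4, 9, 8].
Step 2: syndromes of r = [1, 6, 6, 4, 7] (all sums mod 11).
  S_0 = Σ v_i r_i = 8·1 + 4·6 + 4·6 + 9·4 + 8·7 = 148 ≡ 5.
  S_1 = Σ v_i α_i r_i = 8·9·1 + 4·3·6 + 4·1·6 + 9·2·4 + 8·6·7 = 576 ≡ 4.
  α_i^2 mod 11 = [4, 9, 1, 4, 3].
  S_2 = Σ v_i α_i^2 r_i = 8·4·1 + 4·9·6 + 4·1·6 + 9·4·4 + 8·3·7 = 584 ≡ 1.
  S = (5, 4, 1) ≠ 0, so r is not a codeword (an error is present).
Step 3: locate the error. For a single error e at position i, S_ℓ = v_i·e·α_i^ℓ, so α_err = S_1/S_0.
  S_0^{−1} = 5^{−1} = 9 (mod 11), so α_err = 4·9 = 36 ≡ 3 = α_2. Error position i = 2.
  Consistency check: S_2/S_1 = 1·3 = 3 ≡ 3 = α_err ✓ (single-error assumption holds).
Step 4: error magnitude e = S_0/v_2 = S_0·∏_{j≠2}(α_2 − α_j) = 5·3 = 15 ≡ 4 (mod 11).
Step 5: correct position 2: c_2 = r_2 − e = 6 − 4 ≡ 2 (mod 11). Hence c = [1, 2, 6, 4, 7].
  Check: interpolating c through the α_i gives m(x) = 8 + 9·x (degree < 2) with m(α_i) = c_i for every i, so c is indeed a codeword.


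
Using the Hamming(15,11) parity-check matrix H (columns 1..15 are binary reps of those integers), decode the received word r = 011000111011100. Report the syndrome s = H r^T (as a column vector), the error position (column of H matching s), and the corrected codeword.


s = (1, 1, 0, 1)^T, error position = 13, corrected codeword c = 011000111011000

Compute s = H r^T mod 2 one row at a time:
  s_1 = 1 + 1 + 0 + 1 + 1 + 1 + 0 + 0 = 5 ≡ 1 (mod 2).
  s_2 = 0 + 0 + 0 + 1 + 1 + 1 + 0 + 0 = 3 ≡ 1 (mod 2).
  s_3 = 1 + 1 + 0 + 1 + 0 + 1 + 0 + 0 = 4 ≡ 0 (mod 2).
  s_4 = 0 + 1 + 0 + 1 + 1 + 1 + 1 + 0 = 5 ≡ 1 (mod 2).
s = (1, 1, 0, 1)^T — this equals column 13 of H (binary 1101), so error is at position 13.
Correct: flip bit 13 of r = 011000111011100 to get c = 011000111011000.


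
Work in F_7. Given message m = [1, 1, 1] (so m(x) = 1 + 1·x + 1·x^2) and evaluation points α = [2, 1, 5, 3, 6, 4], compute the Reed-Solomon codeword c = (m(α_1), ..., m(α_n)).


c = [0, 3, 3, 6, 1, 0]

Message polynomial: m(x) = 1 + 1·x + 1·x^2 (mod 7).
For each evaluation point α_i, compute m(α_i) mod 7:
  α_1 = 2: Horner steps 1 → 3 → 0, so m(2) = 0.
  α_2 = 1: Horner steps 1 → 2 → 3, so m(1) = 3.
  α_3 = 5: Horner steps 1 → 6 → 3, so m(5) = 3.
  α_4 = 3: Horner steps 1 → 4 → 6, so m(3) = 6.
  α_5 = 6: Horner steps 1 → 0 → 1, so m(6) = 1.
  α_6 = 4: Horner steps 1 → 5 → 0, so m(4) = 0.
Codeword c = [0, 3, 3, 6, 1, 0] ∈ F_7^6.


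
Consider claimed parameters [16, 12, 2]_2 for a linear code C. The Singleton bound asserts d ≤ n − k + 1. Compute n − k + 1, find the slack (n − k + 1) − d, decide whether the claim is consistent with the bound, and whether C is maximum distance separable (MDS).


Singleton RHS = n − k + 1 = 5, slack = 3, bound satisfied, not MDS.

Singleton bound: d ≤ n − k + 1.
Here n = 16, k = 12, so n − k + 1 = 5.
Given d = 2, check d ≤ 5: YES.
Slack = (n − k + 1) − d = 3.
The code is NOT MDS (slack = 3 > 0).
Description: the claimed parameters are [16, 12, 2]_2; such a code would be non-MDS.


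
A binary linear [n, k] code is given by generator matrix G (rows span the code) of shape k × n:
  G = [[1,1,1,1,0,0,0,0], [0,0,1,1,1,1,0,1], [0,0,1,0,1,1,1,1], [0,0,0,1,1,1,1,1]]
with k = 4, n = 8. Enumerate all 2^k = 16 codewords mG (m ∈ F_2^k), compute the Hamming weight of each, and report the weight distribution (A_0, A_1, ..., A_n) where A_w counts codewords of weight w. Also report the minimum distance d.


Weight distribution: A_0 = 1, A_2 = 4, A_3 = 1, A_4 = 3, A_5 = 4, A_7 = 3. Minimum distance d = 2.

Enumerate all 2^4 = 16 messages m ∈ F_2^4.
For each, compute codeword c = mG in F_2^8, then tally its weight.
  m = 0000 → c = 00000000, weight = 0.
  m = 1000 → c = 11110000, weight = 4.
  m = 0100 → c = 00111101, weight = 5.
  m = 1100 → c = 11001101, weight = 5.
  m = 0010 → c = 00101111, weight = 5.
  m = 1010 → c = 11011111, weight = 7.
  m = 0110 → c = 00010010, weight = 2.
  m = 1110 → c = 11100010, weight = 4.
  m = 0001 → c = 00011111, weight = 5.
  m = 1001 → c = 11101111, weight = 7.
  m = 0101 → c = 00100010, weight = 2.
  m = 1101 → c = 11010010, weight = 4.
  m = 0011 → c = 00110000, weight = 2.
  m = 1011 → c = 11000000, weight = 2.
  m = 0111 → c = 00001101, weight = 3.
  m = 1111 → c = 11111101, weight = 7.
Tally weights:
  weight 0: 1 codewords.
  weight 2: 4 codewords.
  weight 3: 1 codewords.
  weight 4: 3 codewords.
  weight 5: 4 codewords.
  weight 7: 3 codewords.
Minimum distance d = smallest w > 0 with A_w > 0 = 2.
Sanity: Σ A_w = 16 = 2^4 = 16 ✓.


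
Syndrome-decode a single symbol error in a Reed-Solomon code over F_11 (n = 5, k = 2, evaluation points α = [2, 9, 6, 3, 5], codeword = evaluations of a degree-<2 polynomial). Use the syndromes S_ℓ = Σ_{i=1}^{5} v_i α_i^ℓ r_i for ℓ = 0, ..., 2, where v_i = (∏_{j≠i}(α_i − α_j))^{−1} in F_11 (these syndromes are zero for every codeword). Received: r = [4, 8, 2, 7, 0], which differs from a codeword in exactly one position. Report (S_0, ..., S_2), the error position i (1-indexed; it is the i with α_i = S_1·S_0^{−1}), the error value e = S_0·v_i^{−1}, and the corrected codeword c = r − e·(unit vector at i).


S = (3, 6, 1), error at position 1, error magnitude e = 10, c = [5, 8, 2, 7, 0].

Step 1: column multipliers v_i = (∏_{j≠i}(α_i − α_j))^{−1} mod 11.
  i = 1 (α = 2): (2−9)(2−6)(2−3)(2−5) = (−7)·(−4)·(−1)·(−3) = 84 ≡ 7, so v_1 = 7^{−1} = 8 (mod 11).
  i = 2 (α = 9): (9−2)(9−6)(9−3)(9−5) = 7·3·6·4 = 504 ≡ 9, so v_2 = 9^{−1} = 5 (mod 11).
  i = 3 (α = 6): (6−2)(6−9)(6−3)(6−5) = 4·(−3)·3·1 = −36 ≡ 8, so v_3 = 8^{−1} = 7 (mod 11).
  i = 4 (α = 3): (3−2)(3−9)(3−6)(3−5) = 1·(−6)·(−3)·(−2) = −36 ≡ 8, so v_4 = 8^{−1} = 7 (mod 11).
  i = 5 (α = 5): (5−2)(5−9)(5−6)(5−3) = 3·(−4)·(−1)·2 = 24 ≡ 2, so v_5 = 2^{−1} = 6 (mod 11).
  v = [8, 5, 7, 7, 6].
Step 2: syndromes of r = [4, 8, 2, 7, 0] (all sums mod 11).
  S_0 = Σ v_i r_i = 8·4 + 5·8 + 7·2 + 7·7 + 6·0 = 135 ≡ 3.
  S_1 = Σ v_i α_i r_i = 8·2·4 + 5·9·8 + 7·6·2 + 7·3·7 + 6·5·0 = 655 ≡ 6.
  α_i^2 mod 11 = [4, 4, 3, 9, 3].
  S_2 = Σ v_i α_i^2 r_i = 8·4·4 + 5·4·8 + 7·3·2 + 7·9·7 + 6·3·0 = 771 ≡ 1.
  S = (3, 6, 1) ≠ 0, so r is not a codeword (an error is present).
Step 3: locate the error. For a single error e at position i, S_ℓ = v_i·e·α_i^ℓ, so α_err = S_1/S_0.
  S_0^{−1} = 3^{−1} = 4 (mod 11), so α_err = 6·4 = 24 ≡ 2 = α_1. Error position i = 1.
  Consistency check: S_2/S_1 = 1·2 = 2 ≡ 2 = α_err ✓ (single-error assumption holds).
Step 4: error magnitude e = S_0/v_1 = S_0·∏_{j≠1}(α_1 − α_j) = 3·7 = 21 ≡ 10 (mod 11).
Step 5: correct position 1: c_1 = r_1 − e = 4 − 10 ≡ 5 (mod 11). Hence c = [5, 8, 2, 7, 0].
  Check: interpolating c through the α_i gives m(x) = 1 + 2·x (degree < 2) with m(α_i) = c_i for every i, so c is indeed a codeword.


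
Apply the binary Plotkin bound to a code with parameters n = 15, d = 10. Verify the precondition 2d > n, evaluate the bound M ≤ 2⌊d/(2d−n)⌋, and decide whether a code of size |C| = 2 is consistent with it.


Plotkin bound M ≤ 4; given |C| = 2 ≤ bound (satisfied).

Check applicability: 2d = 20, n = 15.
2d − n = 5 > 0, so Plotkin applies.
Compute d/(2d−n) = 10/5 ≈ 2.0000.
⌊d/(2d−n)⌋ = 2.
Plotkin bound: M ≤ 2·2 = 4.
Given |C| = 2, check: satisfied.
This |C| is below the Plotkin bound.


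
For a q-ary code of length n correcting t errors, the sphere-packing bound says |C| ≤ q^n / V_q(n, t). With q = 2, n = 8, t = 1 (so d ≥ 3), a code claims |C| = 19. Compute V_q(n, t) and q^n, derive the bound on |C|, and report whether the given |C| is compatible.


V_q(n, t) = 9, q^n = 256, Hamming bound = 28, |C| = 19 ≤ bound (satisfied).

Step 1: Compute V_q(n, t) = Σ_{j=0}^1 C(n, j) (q−1)^j.
  j = 0: C(8,0)·(1)^0 = 1·1 = 1.
  j = 1: C(8,1)·(1)^1 = 8·1 = 8.
  V_q(n, t) = 1 + 8 = 9.
Step 2: q^n = 2^8 = 256.
Step 3: Hamming bound ⌊q^n / V_q(n,t)⌋ = ⌊256/9⌋ = 28.
Step 4: Compare |C| = 19 to 28: satisfied.
The claimed |C| lies below the Hamming bound.
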